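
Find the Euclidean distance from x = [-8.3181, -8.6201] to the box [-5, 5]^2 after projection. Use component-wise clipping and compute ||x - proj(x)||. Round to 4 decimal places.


Project each component onto [-5, 5].
clip(-8.3181) = -5.0, clip(-8.6201) = -5.0
Projection = [-5.0, -5.0]
Squared diffs: [11.0098, 13.1051]
Distance = sqrt(24.1149) = 4.9107


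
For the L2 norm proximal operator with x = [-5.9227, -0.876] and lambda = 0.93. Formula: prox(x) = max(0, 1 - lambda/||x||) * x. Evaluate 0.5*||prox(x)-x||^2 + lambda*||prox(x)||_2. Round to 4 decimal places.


Step 1: Compute ||x||.
||x|| = 5.9871
Step 2: Compute scaling factor.
scale = max(0, 1 - 0.93/5.9871) = 0.8447
Step 3: prox(x) = [-5.0027, -0.7399]
||prox(x)|| = 5.0571
Step 4: Proximal objective.
0.5*||prox-x||^2 = 0.4325
lambda*||prox|| = 4.7031
Total = 5.1356


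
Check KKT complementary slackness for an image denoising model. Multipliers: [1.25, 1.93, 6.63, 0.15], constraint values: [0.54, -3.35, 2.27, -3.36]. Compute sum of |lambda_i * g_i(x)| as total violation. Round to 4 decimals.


KKT complementary slackness check:
lambda_1 * g_1 = 1.25 * 0.54 = 0.675
lambda_2 * g_2 = 1.93 * -3.35 = -6.4655
lambda_3 * g_3 = 6.63 * 2.27 = 15.0501
lambda_4 * g_4 = 0.15 * -3.36 = -0.504
Total violation = 0.675 + 6.4655 + 15.0501 + 0.504 = 22.6946


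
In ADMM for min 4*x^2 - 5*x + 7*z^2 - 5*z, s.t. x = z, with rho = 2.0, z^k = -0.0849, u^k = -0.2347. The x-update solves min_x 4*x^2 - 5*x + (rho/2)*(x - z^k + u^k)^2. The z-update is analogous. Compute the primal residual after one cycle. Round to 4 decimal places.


ADMM iteration with rho = 2.0, z^k = -0.0849, u^k = -0.2347
Step 1: x-update.
Minimize 4*x^2 - 5*x + (2.0/2)*(x + 0.0849 - 0.2347)^2
FOC: (2*4 + 2.0)*x = 5 + 2.0*(-0.0849 + 0.2347)
x^{k+1} = 0.53
Step 2: z-update.
Minimize 7*z^2 - 5*z + (2.0/2)*(0.53 - z - 0.2347)^2
FOC: (2*7 + 2.0)*z = 5 + 2.0*(0.53 - 0.2347)
z^{k+1} = 0.3494
Step 3: u-update.
u^{k+1} = -0.2347 + 0.53 - 0.3494 = -0.0541
Step 4: Primal residual = |0.53 - 0.3494| = 0.1806


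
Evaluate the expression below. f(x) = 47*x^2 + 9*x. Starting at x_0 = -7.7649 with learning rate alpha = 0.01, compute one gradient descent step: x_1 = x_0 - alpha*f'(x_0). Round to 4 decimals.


We compute the gradient at x_0 and apply the update.
f'(x) = 94*x + 9
f'(-7.7649) = 94*-7.7649 + 9 = -720.9006
x_1 = -7.7649 - 0.01*-720.9006 = -0.5559


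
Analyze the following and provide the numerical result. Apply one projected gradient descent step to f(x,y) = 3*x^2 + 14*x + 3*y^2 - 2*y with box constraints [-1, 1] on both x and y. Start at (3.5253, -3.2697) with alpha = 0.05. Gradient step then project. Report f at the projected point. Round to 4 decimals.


Step 1: Compute gradient at (3.5253, -3.2697).
grad_x = 2*3*3.5253 + 14 = 35.1518
grad_y = 2*3*-3.2697 - 2 = -21.6182
Step 2: Gradient step.
x_raw = 3.5253 - 0.05*35.1518 = 1.7677
y_raw = -3.2697 - 0.05*-21.6182 = -2.1888
Step 3: Project onto [-1, 1].
x_proj = clip(1.7677) = 1.0
y_proj = clip(-2.1888) = -1.0
Step 4: Evaluate f.
f(1.0, -1.0) = 22.0


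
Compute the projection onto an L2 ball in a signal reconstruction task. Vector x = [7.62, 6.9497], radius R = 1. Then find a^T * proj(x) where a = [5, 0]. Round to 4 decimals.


Step 1: Compute ||x|| (intermediates to 6 decimals).
||x|| = sqrt(7.62^2 + 6.9497^2) = 10.313231
Step 2: Project.
Since ||x|| > R, scale = R/||x|| = 1/10.313231 = 0.096963, proj(x) = scale * x
proj(x) = [0.738858, 0.673864]
Step 3: Dot product.
a^T * proj(x) = 5*0.738858 + 0*0.673864 = 3.6943


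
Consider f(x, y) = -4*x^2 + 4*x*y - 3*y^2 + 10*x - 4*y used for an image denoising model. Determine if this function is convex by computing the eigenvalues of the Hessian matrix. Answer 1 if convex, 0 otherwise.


The Hessian of f(x,y) = -4*x^2 + 4*x*y - 3*y^2 + 10*x - 4*y is:
H = [[-8, 4], [4, -6]]
Trace = -8 - 6 = -14
Determinant = -8*-6 - (4)^2 = 32
Discriminant = (-14)^2 - 4*32 = 68.0
Eigenvalues: lambda_1 = -11.1231, lambda_2 = -2.8769
The function is not convex.

0


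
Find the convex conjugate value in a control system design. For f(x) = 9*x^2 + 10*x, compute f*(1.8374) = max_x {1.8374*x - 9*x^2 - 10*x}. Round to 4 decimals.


f*(y) = sup_x {y*x - a*x^2 - b*x} = sup_x {(y-b)*x - a*x^2}
FOC: (y - b) - 2a*x = 0 => x* = (y - b)/(2a)
x* = (1.8374 - 10)/(2*9) = -0.4535
f*(1.8374) = (y-b)^2/(4a) = (1.8374 - 10)^2/(4*9)
= 66.628/36 = 1.8508


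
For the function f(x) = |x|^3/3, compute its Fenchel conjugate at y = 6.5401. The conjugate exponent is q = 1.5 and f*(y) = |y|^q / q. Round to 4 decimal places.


The conjugate exponent q satisfies 1/p + 1/q = 1.
p = 3, so q = 3/(3 - 1) = 1.5
|y|^q = 6.5401^1.5 = 16.7254
f*(6.5401) = 16.7254 / 1.5 = 11.1503


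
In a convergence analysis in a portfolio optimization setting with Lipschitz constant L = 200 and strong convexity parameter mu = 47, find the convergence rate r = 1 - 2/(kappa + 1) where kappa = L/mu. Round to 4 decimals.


Step 1: Compute the condition number.
kappa = L/mu = 200/47 = 4.2553
Step 2: Compute the convergence rate.
r = 1 - 2/(kappa + 1) = 1 - 2*mu/(L + mu) = (L - mu)/(L + mu) = 153/247 = 0.6194


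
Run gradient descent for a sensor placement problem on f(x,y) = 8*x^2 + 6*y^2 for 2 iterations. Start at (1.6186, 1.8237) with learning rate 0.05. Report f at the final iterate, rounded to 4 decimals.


Gradient descent on f(x,y) = 8*x^2 + 6*y^2.
Starting point: (1.6186, 1.8237), alpha = 0.05
Step 1: grad_x = 2*8*1.6186 = 25.8976, grad_y = 2*6*1.8237 = 21.8844
  x_1 = 1.6186 - 0.05*25.8976 = 0.3237
  y_1 = 1.8237 - 0.05*21.8844 = 0.7295
Step 2: grad_x = 2*8*0.3237 = 5.1795, grad_y = 2*6*0.7295 = 8.7538
  x_2 = 0.3237 - 0.05*5.1795 = 0.0647
  y_2 = 0.7295 - 0.05*8.7538 = 0.2918
f(0.0647, 0.2918) = 8*0.0647^2 + 6*0.2918^2 = 0.5444


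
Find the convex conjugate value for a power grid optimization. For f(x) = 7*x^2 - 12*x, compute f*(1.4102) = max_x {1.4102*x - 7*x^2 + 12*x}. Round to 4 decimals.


f*(y) = sup_x {y*x - a*x^2 - b*x} = sup_x {(y-b)*x - a*x^2}
FOC: (y - b) - 2a*x = 0 => x* = (y - b)/(2a)
x* = (1.4102 + 12)/(2*7) = 0.9579
f*(1.4102) = (y-b)^2/(4a) = (1.4102 + 12)^2/(4*7)
= 179.8335/28 = 6.4226


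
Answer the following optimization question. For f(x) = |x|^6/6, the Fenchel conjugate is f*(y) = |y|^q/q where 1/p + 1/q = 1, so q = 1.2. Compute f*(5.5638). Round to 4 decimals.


The conjugate exponent q satisfies 1/p + 1/q = 1.
p = 6, so q = 6/(6 - 1) = 1.2
|y|^q = 5.5638^1.2 = 7.8423
f*(5.5638) = 7.8423 / 1.2 = 6.5353


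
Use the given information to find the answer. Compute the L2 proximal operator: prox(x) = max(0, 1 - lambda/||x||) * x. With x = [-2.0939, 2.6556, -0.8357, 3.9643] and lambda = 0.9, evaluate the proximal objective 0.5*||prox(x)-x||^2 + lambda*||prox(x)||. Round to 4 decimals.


Step 1: Compute ||x||.
||x|| = 5.2774
Step 2: Compute scaling factor.
scale = max(0, 1 - 0.9/5.2774) = 0.8295
Step 3: prox(x) = [-1.7368, 2.2027, -0.6932, 3.2882]
||prox(x)|| = 4.3774
Step 4: Proximal objective.
0.5*||prox-x||^2 = 0.405
lambda*||prox|| = 3.9397
Total = 4.3446


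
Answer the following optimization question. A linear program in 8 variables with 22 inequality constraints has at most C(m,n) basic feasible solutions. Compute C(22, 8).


Each vertex corresponds to some choice of n active constraints out of m, so the number of vertices is at most C(m, n) = m! / (n!(m-n)!).
m = 22, n = 8
Numerator: 22 * 21 * 20 * 19 * 18 * 17 * 16 * 15
Denominator: 8! = 40320
C(22, 8) = 319770


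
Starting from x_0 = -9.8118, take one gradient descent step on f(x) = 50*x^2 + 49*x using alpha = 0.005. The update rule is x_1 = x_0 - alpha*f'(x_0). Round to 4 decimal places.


We compute the gradient at x_0 and apply the update.
f'(x) = 100*x + 49
f'(-9.8118) = 100*-9.8118 + 49 = -932.18
x_1 = -9.8118 - 0.005*-932.18 = -5.1509


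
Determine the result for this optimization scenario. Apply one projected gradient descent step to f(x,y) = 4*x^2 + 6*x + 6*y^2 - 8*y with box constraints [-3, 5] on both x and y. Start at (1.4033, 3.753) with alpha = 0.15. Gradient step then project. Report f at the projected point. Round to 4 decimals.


Step 1: Compute gradient at (1.4033, 3.753).
grad_x = 2*4*1.4033 + 6 = 17.2264
grad_y = 2*6*3.753 - 8 = 37.036
Step 2: Gradient step.
x_raw = 1.4033 - 0.15*17.2264 = -1.1807
y_raw = 3.753 - 0.15*37.036 = -1.8024
Step 3: Project onto [-3, 5].
x_proj = clip(-1.1807) = -1.1807
y_proj = clip(-1.8024) = -1.8024
Step 4: Evaluate f.
f(-1.1807, -1.8024) = 32.4029


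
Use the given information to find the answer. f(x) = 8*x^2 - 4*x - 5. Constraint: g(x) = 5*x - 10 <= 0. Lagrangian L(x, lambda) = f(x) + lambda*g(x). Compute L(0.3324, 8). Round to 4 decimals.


Step 1: Evaluate f(x).
f(0.3324) = 8*0.3324^2 - 4*0.3324 - 5 = -5.4457
Step 2: Evaluate g(x).
g(0.3324) = 5*0.3324 - 10 = -8.338
Step 3: Compute Lagrangian.
L = -5.4457 + 8*-8.338 = -72.1497


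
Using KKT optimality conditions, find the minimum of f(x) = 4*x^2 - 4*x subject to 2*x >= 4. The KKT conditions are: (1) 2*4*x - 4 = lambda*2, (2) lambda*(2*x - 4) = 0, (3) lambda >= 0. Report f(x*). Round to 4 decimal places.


Step 1: Try lambda = 0 (constraint inactive).
x_unc = 4/(2*4) = 0.5
Check: 2*0.5 = 1.0 < 4 -- violated!
Step 2: Constraint must be active: 2*x = 4
x* = 4/2 = 2.0
lambda = (2*4*2.0 - 4)/2 = 6.0
Step 3: Compute optimal value.
f(x*) = 4*2.0^2 - 4*2.0 = 8.0


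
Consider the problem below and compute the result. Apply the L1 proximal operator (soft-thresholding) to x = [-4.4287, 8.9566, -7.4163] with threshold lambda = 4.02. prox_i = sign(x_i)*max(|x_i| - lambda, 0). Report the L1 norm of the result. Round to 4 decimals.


Soft-thresholding with lambda = 4.02:
prox(-4.4287) = sign(-4.4287)*max(|-4.4287| - 4.02, 0) = -0.4087
prox(8.9566) = sign(8.9566)*max(|8.9566| - 4.02, 0) = 4.9366
prox(-7.4163) = sign(-7.4163)*max(|-7.4163| - 4.02, 0) = -3.3963
prox(x) = [-0.4087, 4.9366, -3.3963]
||prox(x)||_1 = 0.4087 + 4.9366 + 3.3963 = 8.7416


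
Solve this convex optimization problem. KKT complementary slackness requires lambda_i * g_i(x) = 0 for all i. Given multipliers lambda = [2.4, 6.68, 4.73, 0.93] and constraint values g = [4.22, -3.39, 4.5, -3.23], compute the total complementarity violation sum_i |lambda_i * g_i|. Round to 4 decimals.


KKT complementary slackness check:
lambda_1 * g_1 = 2.4 * 4.22 = 10.128
lambda_2 * g_2 = 6.68 * -3.39 = -22.6452
lambda_3 * g_3 = 4.73 * 4.5 = 21.285
lambda_4 * g_4 = 0.93 * -3.23 = -3.0039
Total violation = 10.128 + 22.6452 + 21.285 + 3.0039 = 57.0621


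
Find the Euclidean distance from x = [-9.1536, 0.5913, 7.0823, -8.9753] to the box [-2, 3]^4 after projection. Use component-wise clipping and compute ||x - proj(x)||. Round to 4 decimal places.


Project each component onto [-2, 3].
clip(-9.1536) = -2.0, clip(0.5913) = 0.5913, clip(7.0823) = 3.0, clip(-8.9753) = -2.0
Projection = [-2.0, 0.5913, 3.0, -2.0]
Squared diffs: [51.174, 0.0, 16.6652, 48.6548]
Distance = sqrt(116.494) = 10.7932


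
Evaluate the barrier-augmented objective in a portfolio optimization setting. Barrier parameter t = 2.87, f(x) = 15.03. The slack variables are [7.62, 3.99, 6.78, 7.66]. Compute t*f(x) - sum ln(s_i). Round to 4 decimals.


Step 1: Compute log-barrier.
ln values: [2.0308, 1.3838, 1.914, 2.036]
phi = -(2.0308 + 1.3838 + 1.914 + 2.036) = -7.3646
Step 2: Compute augmented objective.
t*f(x) = 2.87*15.03 = 43.1361
Total = 43.1361 - 7.3646 = 35.7715


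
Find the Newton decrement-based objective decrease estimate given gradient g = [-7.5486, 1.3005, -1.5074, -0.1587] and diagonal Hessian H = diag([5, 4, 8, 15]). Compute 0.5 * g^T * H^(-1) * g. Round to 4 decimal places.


Step 1: H is diagonal, so H^(-1) * g = [-1.5097, 0.3251, -0.1884, -0.0106].
Step 2: g^T H^(-1) g = sum_i g_i^2 / H_ii
  = (-7.5486)^2/5 + (1.3005)^2/4 + (-1.5074)^2/8 + (-0.1587)^2/15
  = 11.3963 + 0.4228 + 0.284 + 0.0017 = 12.1048
Step 3: Objective decrease = 0.5 * g^T H^(-1) g = 6.0524


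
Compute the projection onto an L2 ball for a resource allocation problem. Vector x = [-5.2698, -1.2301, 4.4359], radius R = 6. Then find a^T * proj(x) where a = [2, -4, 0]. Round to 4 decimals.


Step 1: Compute ||x|| (intermediates to 6 decimals).
||x|| = sqrt((-5.2698)^2 + (-1.2301)^2 + 4.4359^2) = 6.997224
Step 2: Project.
Since ||x|| > R, scale = R/||x|| = 6/6.997224 = 0.857483, proj(x) = scale * x
proj(x) = [-4.518764, -1.05479, 3.803709]
Step 3: Dot product.
a^T * proj(x) = 2*(-4.518764) - 4*(-1.05479) + 0*3.803709 = -4.8184


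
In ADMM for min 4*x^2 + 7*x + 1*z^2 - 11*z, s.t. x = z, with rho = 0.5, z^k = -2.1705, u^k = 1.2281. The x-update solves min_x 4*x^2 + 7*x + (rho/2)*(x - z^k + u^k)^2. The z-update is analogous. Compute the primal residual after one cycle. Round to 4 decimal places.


ADMM iteration with rho = 0.5, z^k = -2.1705, u^k = 1.2281
Step 1: x-update.
Minimize 4*x^2 + 7*x + (0.5/2)*(x + 2.1705 + 1.2281)^2
FOC: (2*4 + 0.5)*x = -7 + 0.5*(-2.1705 - 1.2281)
x^{k+1} = -1.0234
Step 2: z-update.
Minimize 1*z^2 - 11*z + (0.5/2)*(-1.0234 - z + 1.2281)^2
FOC: (2*1 + 0.5)*z = 11 + 0.5*(-1.0234 + 1.2281)
z^{k+1} = 4.4409
Step 3: u-update.
u^{k+1} = 1.2281 - 1.0234 - 4.4409 = -4.2363
Step 4: Primal residual = |-1.0234 - 4.4409| = 5.4644


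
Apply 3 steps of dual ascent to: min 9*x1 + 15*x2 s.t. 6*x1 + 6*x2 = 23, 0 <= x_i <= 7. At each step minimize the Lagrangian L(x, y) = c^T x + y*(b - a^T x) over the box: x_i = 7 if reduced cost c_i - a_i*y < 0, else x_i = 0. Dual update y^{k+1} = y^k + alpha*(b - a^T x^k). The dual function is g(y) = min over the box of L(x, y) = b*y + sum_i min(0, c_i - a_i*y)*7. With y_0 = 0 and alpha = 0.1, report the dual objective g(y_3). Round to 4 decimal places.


Dual ascent for LP: min 9*x1 + 15*x2, 6*x1 + 6*x2 = 23, 0 <= x_i <= 7
Step 1: y^k = 0.0, reduced costs: (9.0, 15.0)
  x^k = (0.0, 0.0), subgradient = b - a^T x = 23.0
  y^{k+1} = 0.0 + 0.1*23.0 = 2.3
Step 2: y^k = 2.3, reduced costs: (-4.8, 1.2)
  x^k = (7.0, 0.0), subgradient = b - a^T x = -19.0
  y^{k+1} = 2.3 + 0.1*-19.0 = 0.4
Step 3: y^k = 0.4, reduced costs: (6.6, 12.6)
  x^k = (0.0, 0.0), subgradient = b - a^T x = 23.0
  y^{k+1} = 0.4 + 0.1*23.0 = 2.7
Dual objective at y_3 = 2.7: reduced costs (-7.2, -1.2), box minimizer x = (7.0, 7.0)
g(y_3) = b*y + (c1 - a1*y)*x1 + (c2 - a2*y)*x2 = 23*2.7 + (-7.2)*7.0 + (-1.2)*7.0 = 62.1 - 50.4 - 8.4 = 3.3


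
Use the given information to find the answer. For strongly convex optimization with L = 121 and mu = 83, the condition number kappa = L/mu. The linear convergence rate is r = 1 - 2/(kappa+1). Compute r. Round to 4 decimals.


Step 1: Compute the condition number.
kappa = L/mu = 121/83 = 1.4578
Step 2: Compute the convergence rate.
r = 1 - 2/(kappa + 1) = 1 - 2*mu/(L + mu) = (L - mu)/(L + mu) = 38/204 = 0.1863


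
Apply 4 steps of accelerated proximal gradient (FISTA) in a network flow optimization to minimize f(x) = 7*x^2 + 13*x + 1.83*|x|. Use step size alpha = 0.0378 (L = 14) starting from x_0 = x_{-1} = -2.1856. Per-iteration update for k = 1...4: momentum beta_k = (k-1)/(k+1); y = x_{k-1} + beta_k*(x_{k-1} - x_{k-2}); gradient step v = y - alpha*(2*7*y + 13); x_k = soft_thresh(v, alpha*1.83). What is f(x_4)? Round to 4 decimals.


FISTA on f(x) = 7*x^2 + 13*x + 1.83*|x|
L = 14, alpha = 0.0378
Iteration 1: beta = 0.0, y = -2.1856 + 0.0*(-2.1856 + 2.1856) = -2.1856
  grad(y) = -17.5984, v = y - alpha*grad = -1.5204
  prox(v) = soft_thresh(-1.5204, 0.0692) = -1.4512
Iteration 2: beta = 0.3333, y = -1.4512 + 0.3333*(-1.4512 + 2.1856) = -1.2064
  grad(y) = -3.8897, v = y - alpha*grad = -1.0594
  prox(v) = soft_thresh(-1.0594, 0.0692) = -0.9902
Iteration 3: beta = 0.5, y = -0.9902 + 0.5*(-0.9902 + 1.4512) = -0.7597
  grad(y) = 2.3642, v = y - alpha*grad = -0.8491
  prox(v) = soft_thresh(-0.8491, 0.0692) = -0.7799
Iteration 4: beta = 0.6, y = -0.7799 + 0.6*(-0.7799 + 0.9902) = -0.6537
  grad(y) = 3.8481, v = y - alpha*grad = -0.7992
  prox(v) = soft_thresh(-0.7992, 0.0692) = -0.73
f(x_4) = 7*(-0.73)^2 + 13*(-0.73) + 1.83*|-0.73| = -4.4238


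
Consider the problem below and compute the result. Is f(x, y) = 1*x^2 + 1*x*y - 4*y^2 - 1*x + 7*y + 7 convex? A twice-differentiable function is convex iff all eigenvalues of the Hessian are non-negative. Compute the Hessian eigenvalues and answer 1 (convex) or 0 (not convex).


The Hessian of f(x,y) = 1*x^2 + 1*x*y - 4*y^2 - 1*x + 7*y + 7 is:
H = [[2, 1], [1, -8]]
Trace = 2 - 8 = -6
Determinant = 2*-8 - (1)^2 = -17
Discriminant = (-6)^2 - 4*-17 = 104.0
Eigenvalues: lambda_1 = -8.099, lambda_2 = 2.099
The function is not convex.

0


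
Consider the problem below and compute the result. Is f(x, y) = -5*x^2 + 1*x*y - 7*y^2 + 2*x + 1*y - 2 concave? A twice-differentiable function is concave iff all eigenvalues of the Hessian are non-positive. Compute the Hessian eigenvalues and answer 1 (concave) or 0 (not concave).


The Hessian of f(x,y) = -5*x^2 + 1*x*y - 7*y^2 + 2*x + 1*y - 2 is:
H = [[-10, 1], [1, -14]]
Trace = -10 - 14 = -24
Determinant = -10*-14 - (1)^2 = 139
Discriminant = (-24)^2 - 4*139 = 20.0
Eigenvalues: lambda_1 = -14.2361, lambda_2 = -9.7639
The function is concave.

1


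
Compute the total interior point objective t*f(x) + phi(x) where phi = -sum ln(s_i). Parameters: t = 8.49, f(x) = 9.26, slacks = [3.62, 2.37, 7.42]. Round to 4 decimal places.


Step 1: Compute log-barrier.
ln values: [1.2865, 0.8629, 2.0042]
phi = -(1.2865 + 0.8629 + 2.0042) = -4.1535
Step 2: Compute augmented objective.
t*f(x) = 8.49*9.26 = 78.6174
Total = 78.6174 - 4.1535 = 74.4639


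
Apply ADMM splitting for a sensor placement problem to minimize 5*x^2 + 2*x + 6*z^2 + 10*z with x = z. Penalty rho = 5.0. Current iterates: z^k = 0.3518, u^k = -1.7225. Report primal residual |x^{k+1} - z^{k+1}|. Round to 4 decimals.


ADMM iteration with rho = 5.0, z^k = 0.3518, u^k = -1.7225
Step 1: x-update.
Minimize 5*x^2 + 2*x + (5.0/2)*(x - 0.3518 - 1.7225)^2
FOC: (2*5 + 5.0)*x = -2 + 5.0*(0.3518 + 1.7225)
x^{k+1} = 0.5581
Step 2: z-update.
Minimize 6*z^2 + 10*z + (5.0/2)*(0.5581 - z - 1.7225)^2
FOC: (2*6 + 5.0)*z = -10 + 5.0*(0.5581 - 1.7225)
z^{k+1} = -0.9307
Step 3: u-update.
u^{k+1} = -1.7225 + 0.5581 + 0.9307 = -0.2337
Step 4: Primal residual = |0.5581 + 0.9307| = 1.4888


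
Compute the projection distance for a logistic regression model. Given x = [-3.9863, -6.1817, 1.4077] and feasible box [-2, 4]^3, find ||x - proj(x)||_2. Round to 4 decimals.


Project each component onto [-2, 4].
clip(-3.9863) = -2.0, clip(-6.1817) = -2.0, clip(1.4077) = 1.4077
Projection = [-2.0, -2.0, 1.4077]
Squared diffs: [3.9454, 17.4866, 0.0]
Distance = sqrt(21.432) = 4.6295


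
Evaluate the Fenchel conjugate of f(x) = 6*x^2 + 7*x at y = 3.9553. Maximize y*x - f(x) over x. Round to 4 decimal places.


f*(y) = sup_x {y*x - a*x^2 - b*x} = sup_x {(y-b)*x - a*x^2}
FOC: (y - b) - 2a*x = 0 => x* = (y - b)/(2a)
x* = (3.9553 - 7)/(2*6) = -0.2537
f*(3.9553) = (y-b)^2/(4a) = (3.9553 - 7)^2/(4*6)
= 9.2702/24 = 0.3863


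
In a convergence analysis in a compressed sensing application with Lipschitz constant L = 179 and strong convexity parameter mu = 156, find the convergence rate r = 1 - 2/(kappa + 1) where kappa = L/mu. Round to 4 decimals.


Step 1: Compute the condition number.
kappa = L/mu = 179/156 = 1.1474
Step 2: Compute the convergence rate.
r = 1 - 2/(kappa + 1) = 1 - 2*mu/(L + mu) = (L - mu)/(L + mu) = 23/335 = 0.0687


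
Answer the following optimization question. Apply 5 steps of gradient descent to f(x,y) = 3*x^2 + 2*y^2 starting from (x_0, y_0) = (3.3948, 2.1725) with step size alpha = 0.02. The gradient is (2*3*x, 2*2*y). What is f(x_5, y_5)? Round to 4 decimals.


Gradient descent on f(x,y) = 3*x^2 + 2*y^2.
Starting point: (3.3948, 2.1725), alpha = 0.02
Step 1: grad_x = 2*3*3.3948 = 20.3688, grad_y = 2*2*2.1725 = 8.69
  x_1 = 3.3948 - 0.02*20.3688 = 2.9874
  y_1 = 2.1725 - 0.02*8.69 = 1.9987
Step 2: grad_x = 2*3*2.9874 = 17.9245, grad_y = 2*2*1.9987 = 7.9948
  x_2 = 2.9874 - 0.02*17.9245 = 2.6289
  y_2 = 1.9987 - 0.02*7.9948 = 1.8388
Step 3: grad_x = 2*3*2.6289 = 15.7736, grad_y = 2*2*1.8388 = 7.3552
  x_3 = 2.6289 - 0.02*15.7736 = 2.3135
  y_3 = 1.8388 - 0.02*7.3552 = 1.6917
Step 4: grad_x = 2*3*2.3135 = 13.8808, grad_y = 2*2*1.6917 = 6.7668
  x_4 = 2.3135 - 0.02*13.8808 = 2.0358
  y_4 = 1.6917 - 0.02*6.7668 = 1.5564
Step 5: grad_x = 2*3*2.0358 = 12.2151, grad_y = 2*2*1.5564 = 6.2255
  x_5 = 2.0358 - 0.02*12.2151 = 1.7915
  y_5 = 1.5564 - 0.02*6.2255 = 1.4319
f(1.7915, 1.4319) = 3*1.7915^2 + 2*1.4319^2 = 13.7293


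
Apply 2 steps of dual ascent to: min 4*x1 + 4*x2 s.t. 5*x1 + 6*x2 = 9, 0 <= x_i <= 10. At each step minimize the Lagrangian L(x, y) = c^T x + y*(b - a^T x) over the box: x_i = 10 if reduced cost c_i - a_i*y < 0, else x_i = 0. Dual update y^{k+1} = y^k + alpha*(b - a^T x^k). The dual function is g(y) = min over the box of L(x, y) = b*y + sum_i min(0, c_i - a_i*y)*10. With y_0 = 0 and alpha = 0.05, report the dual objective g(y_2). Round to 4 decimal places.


Dual ascent for LP: min 4*x1 + 4*x2, 5*x1 + 6*x2 = 9, 0 <= x_i <= 10
Step 1: y^k = 0.0, reduced costs: (4.0, 4.0)
  x^k = (0.0, 0.0), subgradient = b - a^T x = 9.0
  y^{k+1} = 0.0 + 0.05*9.0 = 0.45
Step 2: y^k = 0.45, reduced costs: (1.75, 1.3)
  x^k = (0.0, 0.0), subgradient = b - a^T x = 9.0
  y^{k+1} = 0.45 + 0.05*9.0 = 0.9
Dual objective at y_2 = 0.9: reduced costs (-0.5, -1.4), box minimizer x = (10.0, 10.0)
g(y_2) = b*y + (c1 - a1*y)*x1 + (c2 - a2*y)*x2 = 9*0.9 + (-0.5)*10.0 + (-1.4)*10.0 = 8.1 - 5.0 - 14.0 = -10.9


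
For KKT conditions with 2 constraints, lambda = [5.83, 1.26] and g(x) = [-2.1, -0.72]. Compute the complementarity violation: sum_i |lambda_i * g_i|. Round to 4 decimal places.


KKT complementary slackness check:
lambda_1 * g_1 = 5.83 * -2.1 = -12.243
lambda_2 * g_2 = 1.26 * -0.72 = -0.9072
Total violation = 12.243 + 0.9072 = 13.1502


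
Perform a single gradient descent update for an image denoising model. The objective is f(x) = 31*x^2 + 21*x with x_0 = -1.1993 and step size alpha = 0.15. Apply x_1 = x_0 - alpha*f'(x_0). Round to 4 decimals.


We compute the gradient at x_0 and apply the update.
f'(x) = 62*x + 21
f'(-1.1993) = 62*-1.1993 + 21 = -53.3566
x_1 = -1.1993 - 0.15*-53.3566 = 6.8042


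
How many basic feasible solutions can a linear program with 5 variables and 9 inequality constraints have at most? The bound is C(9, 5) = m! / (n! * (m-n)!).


Each vertex corresponds to some choice of n active constraints out of m, so the number of vertices is at most C(m, n) = m! / (n!(m-n)!).
m = 9, n = 5
Numerator: 9 * 8 * 7 * 6 * 5
Denominator: 5! = 120
C(9, 5) = 126


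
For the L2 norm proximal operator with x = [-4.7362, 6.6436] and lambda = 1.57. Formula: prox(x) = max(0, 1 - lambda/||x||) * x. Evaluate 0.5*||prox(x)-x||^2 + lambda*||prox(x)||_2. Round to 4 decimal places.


Step 1: Compute ||x||.
||x|| = 8.159
Step 2: Compute scaling factor.
scale = max(0, 1 - 1.57/8.159) = 0.8076
Step 3: prox(x) = [-3.8248, 5.3652]
||prox(x)|| = 6.589
Step 4: Proximal objective.
0.5*||prox-x||^2 = 1.2325
lambda*||prox|| = 10.3447
Total = 11.5772


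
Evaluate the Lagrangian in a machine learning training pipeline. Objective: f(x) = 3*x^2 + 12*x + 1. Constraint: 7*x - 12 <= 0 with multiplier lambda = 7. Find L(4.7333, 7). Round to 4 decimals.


Step 1: Evaluate f(x).
f(4.7333) = 3*4.7333^2 + 12*4.7333 + 1 = 125.012
Step 2: Evaluate g(x).
g(4.7333) = 7*4.7333 - 12 = 21.1331
Step 3: Compute Lagrangian.
L = 125.012 + 7*21.1331 = 272.9437


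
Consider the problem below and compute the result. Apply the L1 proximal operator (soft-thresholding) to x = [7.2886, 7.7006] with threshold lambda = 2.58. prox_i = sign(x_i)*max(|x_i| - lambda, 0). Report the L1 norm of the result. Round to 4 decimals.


Soft-thresholding with lambda = 2.58:
prox(7.2886) = sign(7.2886)*max(|7.2886| - 2.58, 0) = 4.7086
prox(7.7006) = sign(7.7006)*max(|7.7006| - 2.58, 0) = 5.1206
prox(x) = [4.7086, 5.1206]
||prox(x)||_1 = 4.7086 + 5.1206 = 9.8292


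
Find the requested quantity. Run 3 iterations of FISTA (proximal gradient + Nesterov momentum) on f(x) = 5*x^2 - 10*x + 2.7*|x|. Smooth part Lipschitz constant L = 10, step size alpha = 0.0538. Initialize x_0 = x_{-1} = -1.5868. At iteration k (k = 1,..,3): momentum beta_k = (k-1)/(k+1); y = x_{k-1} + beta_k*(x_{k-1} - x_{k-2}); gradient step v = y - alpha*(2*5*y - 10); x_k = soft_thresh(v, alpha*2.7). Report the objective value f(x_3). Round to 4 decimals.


FISTA on f(x) = 5*x^2 - 10*x + 2.7*|x|
L = 10, alpha = 0.0538
Iteration 1: beta = 0.0, y = -1.5868 + 0.0*(-1.5868 + 1.5868) = -1.5868
  grad(y) = -25.868, v = y - alpha*grad = -0.1951
  prox(v) = soft_thresh(-0.1951, 0.1453) = -0.0498
Iteration 2: beta = 0.3333, y = -0.0498 + 0.3333*(-0.0498 + 1.5868) = 0.4625
  grad(y) = -5.3752, v = y - alpha*grad = 0.7517
  prox(v) = soft_thresh(0.7517, 0.1453) = 0.6064
Iteration 3: beta = 0.5, y = 0.6064 + 0.5*(0.6064 + 0.0498) = 0.9345
  grad(y) = -0.6547, v = y - alpha*grad = 0.9698
  prox(v) = soft_thresh(0.9698, 0.1453) = 0.8245
f(x_3) = 5*0.8245^2 - 10*0.8245 + 2.7*|0.8245| = -2.6199


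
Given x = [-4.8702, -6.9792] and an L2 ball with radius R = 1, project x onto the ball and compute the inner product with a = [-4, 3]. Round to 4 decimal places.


Step 1: Compute ||x|| (intermediates to 6 decimals).
||x|| = sqrt((-4.8702)^2 + (-6.9792)^2) = 8.510469
Step 2: Project.
Since ||x|| > R, scale = R/||x|| = 1/8.510469 = 0.117502, proj(x) = scale * x
proj(x) = [-0.572258, -0.82007]
Step 3: Dot product.
a^T * proj(x) = -4*(-0.572258) + 3*(-0.82007) = -0.1712


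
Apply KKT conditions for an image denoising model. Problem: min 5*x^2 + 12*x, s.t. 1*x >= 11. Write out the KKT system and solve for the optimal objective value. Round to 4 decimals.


Step 1: Try lambda = 0 (constraint inactive).
x_unc = -12/(2*5) = -1.2
Check: 1*-1.2 = -1.2 < 11 -- violated!
Step 2: Constraint must be active: 1*x = 11
x* = 11/1 = 11.0
lambda = (2*5*11.0 + 12)/1 = 122.0
Step 3: Compute optimal value.
f(x*) = 5*11.0^2 + 12*11.0 = 737.0


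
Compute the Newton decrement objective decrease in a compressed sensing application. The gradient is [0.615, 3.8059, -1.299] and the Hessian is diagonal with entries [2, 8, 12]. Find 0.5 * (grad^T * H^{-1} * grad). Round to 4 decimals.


Step 1: H is diagonal, so H^(-1) * g = [0.3075, 0.4757, -0.1083].
Step 2: g^T H^(-1) g = sum_i g_i^2 / H_ii
  = (0.615)^2/2 + (3.8059)^2/8 + (-1.299)^2/12
  = 0.1891 + 1.8106 + 0.1406 = 2.1403
Step 3: Objective decrease = 0.5 * g^T H^(-1) g = 1.0702


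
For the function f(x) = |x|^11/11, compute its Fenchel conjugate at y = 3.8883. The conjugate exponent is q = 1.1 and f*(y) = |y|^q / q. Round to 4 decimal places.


The conjugate exponent q satisfies 1/p + 1/q = 1.
p = 11, so q = 11/(11 - 1) = 1.1
|y|^q = 3.8883^1.1 = 4.4539
f*(3.8883) = 4.4539 / 1.1 = 4.049


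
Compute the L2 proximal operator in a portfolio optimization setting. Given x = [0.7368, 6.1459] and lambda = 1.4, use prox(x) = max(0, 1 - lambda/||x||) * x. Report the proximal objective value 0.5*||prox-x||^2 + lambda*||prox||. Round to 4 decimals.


Step 1: Compute ||x||.
||x|| = 6.1899
Step 2: Compute scaling factor.
scale = max(0, 1 - 1.4/6.1899) = 0.7738
Step 3: prox(x) = [0.5702, 4.7559]
||prox(x)|| = 4.7899
Step 4: Proximal objective.
0.5*||prox-x||^2 = 0.98
lambda*||prox|| = 6.7059
Total = 7.6859


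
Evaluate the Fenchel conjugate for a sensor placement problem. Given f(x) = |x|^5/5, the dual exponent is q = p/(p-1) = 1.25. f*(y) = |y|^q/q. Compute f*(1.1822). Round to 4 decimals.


The conjugate exponent q satisfies 1/p + 1/q = 1.
p = 5, so q = 5/(5 - 1) = 1.25
|y|^q = 1.1822^1.25 = 1.2327
f*(1.1822) = 1.2327 / 1.25 = 0.9862


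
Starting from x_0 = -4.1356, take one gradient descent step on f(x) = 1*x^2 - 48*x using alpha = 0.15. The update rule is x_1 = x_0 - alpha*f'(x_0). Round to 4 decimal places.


We compute the gradient at x_0 and apply the update.
f'(x) = 2*x - 48
f'(-4.1356) = 2*-4.1356 - 48 = -56.2712
x_1 = -4.1356 - 0.15*-56.2712 = 4.3051


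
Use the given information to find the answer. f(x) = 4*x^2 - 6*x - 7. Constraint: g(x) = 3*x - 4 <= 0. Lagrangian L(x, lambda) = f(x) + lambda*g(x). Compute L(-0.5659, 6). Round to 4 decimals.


Step 1: Evaluate f(x).
f(-0.5659) = 4*(-0.5659)^2 - 6*(-0.5659) - 7 = -2.3236
Step 2: Evaluate g(x).
g(-0.5659) = 3*-0.5659 - 4 = -5.6977
Step 3: Compute Lagrangian.
L = -2.3236 + 6*-5.6977 = -36.5098


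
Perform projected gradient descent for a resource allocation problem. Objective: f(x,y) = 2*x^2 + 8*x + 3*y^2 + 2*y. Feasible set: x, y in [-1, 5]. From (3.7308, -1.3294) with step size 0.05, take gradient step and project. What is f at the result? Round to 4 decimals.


Step 1: Compute gradient at (3.7308, -1.3294).
grad_x = 2*2*3.7308 + 8 = 22.9232
grad_y = 2*3*-1.3294 + 2 = -5.9764
Step 2: Gradient step.
x_raw = 3.7308 - 0.05*22.9232 = 2.5846
y_raw = -1.3294 - 0.05*-5.9764 = -1.0306
Step 3: Project onto [-1, 5].
x_proj = clip(2.5846) = 2.5846
y_proj = clip(-1.0306) = -1.0
Step 4: Evaluate f.
f(2.5846, -1.0) = 35.0378


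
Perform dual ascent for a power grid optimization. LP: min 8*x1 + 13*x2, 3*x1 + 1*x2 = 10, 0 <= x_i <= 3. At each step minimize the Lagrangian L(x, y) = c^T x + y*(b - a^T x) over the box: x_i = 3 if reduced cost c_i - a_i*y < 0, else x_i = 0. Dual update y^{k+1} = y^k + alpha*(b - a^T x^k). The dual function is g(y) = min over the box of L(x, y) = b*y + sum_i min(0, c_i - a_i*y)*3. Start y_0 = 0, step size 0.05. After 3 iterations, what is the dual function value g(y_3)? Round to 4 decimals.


Dual ascent for LP: min 8*x1 + 13*x2, 3*x1 + 1*x2 = 10, 0 <= x_i <= 3
Step 1: y^k = 0.0, reduced costs: (8.0, 13.0)
  x^k = (0.0, 0.0), subgradient = b - a^T x = 10.0
  y^{k+1} = 0.0 + 0.05*10.0 = 0.5
Step 2: y^k = 0.5, reduced costs: (6.5, 12.5)
  x^k = (0.0, 0.0), subgradient = b - a^T x = 10.0
  y^{k+1} = 0.5 + 0.05*10.0 = 1.0
Step 3: y^k = 1.0, reduced costs: (5.0, 12.0)
  x^k = (0.0, 0.0), subgradient = b - a^T x = 10.0
  y^{k+1} = 1.0 + 0.05*10.0 = 1.5
Dual objective at y_3 = 1.5: reduced costs (3.5, 11.5), box minimizer x = (0.0, 0.0)
g(y_3) = b*y + (c1 - a1*y)*x1 + (c2 - a2*y)*x2 = 10*1.5 + 3.5*0.0 + 11.5*0.0 = 15.0 + 0.0 + 0.0 = 15.0


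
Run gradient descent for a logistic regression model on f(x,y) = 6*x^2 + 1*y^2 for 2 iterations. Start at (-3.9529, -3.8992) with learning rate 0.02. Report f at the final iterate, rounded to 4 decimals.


Gradient descent on f(x,y) = 6*x^2 + 1*y^2.
Starting point: (-3.9529, -3.8992), alpha = 0.02
Step 1: grad_x = 2*6*-3.9529 = -47.4348, grad_y = 2*1*-3.8992 = -7.7984
  x_1 = -3.9529 - 0.02*-47.4348 = -3.0042
  y_1 = -3.8992 - 0.02*-7.7984 = -3.7432
Step 2: grad_x = 2*6*-3.0042 = -36.0504, grad_y = 2*1*-3.7432 = -7.4865
  x_2 = -3.0042 - 0.02*-36.0504 = -2.2832
  y_2 = -3.7432 - 0.02*-7.4865 = -3.5935
f(-2.2832, -3.5935) = 6*(-2.2832)^2 + 1*(-3.5935)^2 = 44.1911


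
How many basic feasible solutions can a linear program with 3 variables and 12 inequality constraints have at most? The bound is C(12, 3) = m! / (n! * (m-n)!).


Each vertex corresponds to some choice of n active constraints out of m, so the number of vertices is at most C(m, n) = m! / (n!(m-n)!).
m = 12, n = 3
Numerator: 12 * 11 * 10
Denominator: 3! = 6
C(12, 3) = 220


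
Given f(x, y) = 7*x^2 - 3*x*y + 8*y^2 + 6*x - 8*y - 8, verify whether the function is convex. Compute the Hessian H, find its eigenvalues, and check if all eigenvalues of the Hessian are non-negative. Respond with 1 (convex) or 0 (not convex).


The Hessian of f(x,y) = 7*x^2 - 3*x*y + 8*y^2 + 6*x - 8*y - 8 is:
H = [[14, -3], [-3, 16]]
Trace = 14 + 16 = 30
Determinant = 14*16 - (-3)^2 = 215
Discriminant = (30)^2 - 4*215 = 40.0
Eigenvalues: lambda_1 = 11.8377, lambda_2 = 18.1623
The function is convex.

1


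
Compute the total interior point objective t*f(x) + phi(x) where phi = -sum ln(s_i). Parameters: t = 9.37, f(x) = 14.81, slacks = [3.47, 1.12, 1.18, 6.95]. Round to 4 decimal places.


Step 1: Compute log-barrier.
ln values: [1.2442, 0.1133, 0.1655, 1.9387]
phi = -(1.2442 + 0.1133 + 0.1655 + 1.9387) = -3.4617
Step 2: Compute augmented objective.
t*f(x) = 9.37*14.81 = 138.7697
Total = 138.7697 - 3.4617 = 135.308


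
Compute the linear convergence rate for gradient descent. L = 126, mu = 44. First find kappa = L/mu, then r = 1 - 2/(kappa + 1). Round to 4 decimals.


Step 1: Compute the condition number.
kappa = L/mu = 126/44 = 2.8636
Step 2: Compute the convergence rate.
r = 1 - 2/(kappa + 1) = 1 - 2*mu/(L + mu) = (L - mu)/(L + mu) = 82/170 = 0.4824


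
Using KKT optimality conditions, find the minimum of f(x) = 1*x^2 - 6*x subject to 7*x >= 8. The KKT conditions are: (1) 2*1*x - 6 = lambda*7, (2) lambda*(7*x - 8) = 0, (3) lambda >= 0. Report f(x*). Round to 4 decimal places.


Step 1: Try lambda = 0 (constraint inactive).
Stationarity: 2*1*x - 6 = 0
x* = 6/(2*1) = 3.0
Check constraint: 7*3.0 = 21.0 >= 8 -- satisfied.
Step 2: Compute optimal value.
f(x*) = 1*3.0^2 - 6*3.0 = -9.0


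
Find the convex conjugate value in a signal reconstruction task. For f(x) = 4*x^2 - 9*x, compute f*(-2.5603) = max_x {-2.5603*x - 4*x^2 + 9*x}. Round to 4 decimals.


f*(y) = sup_x {y*x - a*x^2 - b*x} = sup_x {(y-b)*x - a*x^2}
FOC: (y - b) - 2a*x = 0 => x* = (y - b)/(2a)
x* = (-2.5603 + 9)/(2*4) = 0.805
f*(-2.5603) = (y-b)^2/(4a) = (-2.5603 + 9)^2/(4*4)
= 41.4697/16 = 2.5919


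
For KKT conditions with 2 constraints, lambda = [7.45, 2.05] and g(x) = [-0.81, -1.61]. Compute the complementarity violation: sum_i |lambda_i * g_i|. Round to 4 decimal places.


KKT complementary slackness check:
lambda_1 * g_1 = 7.45 * -0.81 = -6.0345
lambda_2 * g_2 = 2.05 * -1.61 = -3.3005
Total violation = 6.0345 + 3.3005 = 9.335


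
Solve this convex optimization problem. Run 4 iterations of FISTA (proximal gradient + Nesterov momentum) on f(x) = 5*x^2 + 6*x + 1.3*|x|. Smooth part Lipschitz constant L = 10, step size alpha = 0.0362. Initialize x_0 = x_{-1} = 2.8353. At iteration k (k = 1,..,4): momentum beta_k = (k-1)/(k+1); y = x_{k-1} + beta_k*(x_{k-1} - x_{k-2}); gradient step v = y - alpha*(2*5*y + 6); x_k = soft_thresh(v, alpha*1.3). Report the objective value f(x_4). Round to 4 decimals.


FISTA on f(x) = 5*x^2 + 6*x + 1.3*|x|
L = 10, alpha = 0.0362
Iteration 1: beta = 0.0, y = 2.8353 + 0.0*(2.8353 - 2.8353) = 2.8353
  grad(y) = 34.353, v = y - alpha*grad = 1.5917
  prox(v) = soft_thresh(1.5917, 0.0471) = 1.5447
Iteration 2: beta = 0.3333, y = 1.5447 + 0.3333*(1.5447 - 2.8353) = 1.1144
  grad(y) = 17.1445, v = y - alpha*grad = 0.4938
  prox(v) = soft_thresh(0.4938, 0.0471) = 0.4468
Iteration 3: beta = 0.5, y = 0.4468 + 0.5*(0.4468 - 1.5447) = -0.1022
  grad(y) = 4.9781, v = y - alpha*grad = -0.2824
  prox(v) = soft_thresh(-0.2824, 0.0471) = -0.2353
Iteration 4: beta = 0.6, y = -0.2353 + 0.6*(-0.2353 - 0.4468) = -0.6446
  grad(y) = -0.446, v = y - alpha*grad = -0.6285
  prox(v) = soft_thresh(-0.6285, 0.0471) = -0.5814
f(x_4) = 5*(-0.5814)^2 + 6*(-0.5814) + 1.3*|-0.5814| = -1.0425


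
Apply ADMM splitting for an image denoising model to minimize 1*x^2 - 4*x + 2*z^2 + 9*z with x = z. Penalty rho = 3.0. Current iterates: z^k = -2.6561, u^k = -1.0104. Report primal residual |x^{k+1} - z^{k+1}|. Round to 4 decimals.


ADMM iteration with rho = 3.0, z^k = -2.6561, u^k = -1.0104
Step 1: x-update.
Minimize 1*x^2 - 4*x + (3.0/2)*(x + 2.6561 - 1.0104)^2
FOC: (2*1 + 3.0)*x = 4 + 3.0*(-2.6561 + 1.0104)
x^{k+1} = -0.1874
Step 2: z-update.
Minimize 2*z^2 + 9*z + (3.0/2)*(-0.1874 - z - 1.0104)^2
FOC: (2*2 + 3.0)*z = -9 + 3.0*(-0.1874 - 1.0104)
z^{k+1} = -1.7991
Step 3: u-update.
u^{k+1} = -1.0104 - 0.1874 + 1.7991 = 0.6012
Step 4: Primal residual = |-0.1874 + 1.7991| = 1.6116


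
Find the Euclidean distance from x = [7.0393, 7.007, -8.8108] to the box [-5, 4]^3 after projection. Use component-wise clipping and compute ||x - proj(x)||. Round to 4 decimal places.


Project each component onto [-5, 4].
clip(7.0393) = 4.0, clip(7.007) = 4.0, clip(-8.8108) = -5.0
Projection = [4.0, 4.0, -5.0]
Squared diffs: [9.2373, 9.042, 14.5222]
Distance = sqrt(32.8015) = 5.7273


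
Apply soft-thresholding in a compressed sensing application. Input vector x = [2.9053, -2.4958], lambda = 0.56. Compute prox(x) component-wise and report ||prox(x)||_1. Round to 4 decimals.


Soft-thresholding with lambda = 0.56:
prox(2.9053) = sign(2.9053)*max(|2.9053| - 0.56, 0) = 2.3453
prox(-2.4958) = sign(-2.4958)*max(|-2.4958| - 0.56, 0) = -1.9358
prox(x) = [2.3453, -1.9358]
||prox(x)||_1 = 2.3453 + 1.9358 = 4.2811


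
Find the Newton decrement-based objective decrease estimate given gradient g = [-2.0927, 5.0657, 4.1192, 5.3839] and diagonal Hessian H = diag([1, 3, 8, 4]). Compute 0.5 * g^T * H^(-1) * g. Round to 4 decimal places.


Step 1: H is diagonal, so H^(-1) * g = [-2.0927, 1.6886, 0.5149, 1.346].
Step 2: g^T H^(-1) g = sum_i g_i^2 / H_ii
  = (-2.0927)^2/1 + (5.0657)^2/3 + (4.1192)^2/8 + (5.3839)^2/4
  = 4.3794 + 8.5538 + 2.121 + 7.2466 = 22.3007
Step 3: Objective decrease = 0.5 * g^T H^(-1) g = 11.1504


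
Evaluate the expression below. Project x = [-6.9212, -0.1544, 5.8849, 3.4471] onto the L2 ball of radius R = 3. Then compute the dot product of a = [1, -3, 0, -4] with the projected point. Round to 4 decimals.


Step 1: Compute ||x|| (intermediates to 6 decimals).
||x|| = sqrt((-6.9212)^2 + (-0.1544)^2 + 5.8849^2 + 3.4471^2) = 9.718096
Step 2: Project.
Since ||x|| > R, scale = R/||x|| = 3/9.718096 = 0.308702, proj(x) = scale * x
proj(x) = [-2.136588, -0.047664, 1.81668, 1.064127]
Step 3: Dot product.
a^T * proj(x) = 1*(-2.136588) - 3*(-0.047664) + 0*1.81668 - 4*1.064127 = -6.2501


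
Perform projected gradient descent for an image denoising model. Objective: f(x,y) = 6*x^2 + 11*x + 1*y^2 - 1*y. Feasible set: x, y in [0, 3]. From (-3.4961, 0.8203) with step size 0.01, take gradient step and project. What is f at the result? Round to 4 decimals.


Step 1: Compute gradient at (-3.4961, 0.8203).
grad_x = 2*6*-3.4961 + 11 = -30.9532
grad_y = 2*1*0.8203 - 1 = 0.6406
Step 2: Gradient step.
x_raw = -3.4961 - 0.01*-30.9532 = -3.1866
y_raw = 0.8203 - 0.01*0.6406 = 0.8139
Step 3: Project onto [0, 3].
x_proj = clip(-3.1866) = 0.0
y_proj = clip(0.8139) = 0.8139
Step 4: Evaluate f.
f(0.0, 0.8139) = -0.1515


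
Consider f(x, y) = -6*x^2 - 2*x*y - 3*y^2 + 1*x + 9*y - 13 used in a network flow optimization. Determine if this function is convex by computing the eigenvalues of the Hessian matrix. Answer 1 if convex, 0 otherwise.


The Hessian of f(x,y) = -6*x^2 - 2*x*y - 3*y^2 + 1*x + 9*y - 13 is:
H = [[-12, -2], [-2, -6]]
Trace = -12 - 6 = -18
Determinant = -12*-6 - (-2)^2 = 68
Discriminant = (-18)^2 - 4*68 = 52.0
Eigenvalues: lambda_1 = -12.6056, lambda_2 = -5.3944
The function is not convex.

0


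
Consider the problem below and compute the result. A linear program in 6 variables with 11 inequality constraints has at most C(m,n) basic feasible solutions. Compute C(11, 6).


Each vertex corresponds to some choice of n active constraints out of m, so the number of vertices is at most C(m, n) = m! / (n!(m-n)!).
m = 11, n = 6
Numerator: 11 * 10 * 9 * 8 * 7 * 6
Denominator: 6! = 720
C(11, 6) = 462


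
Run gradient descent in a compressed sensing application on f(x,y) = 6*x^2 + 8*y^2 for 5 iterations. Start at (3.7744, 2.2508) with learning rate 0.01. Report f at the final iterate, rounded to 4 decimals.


Gradient descent on f(x,y) = 6*x^2 + 8*y^2.
Starting point: (3.7744, 2.2508), alpha = 0.01
Step 1: grad_x = 2*6*3.7744 = 45.2928, grad_y = 2*8*2.2508 = 36.0128
  x_1 = 3.7744 - 0.01*45.2928 = 3.3215
  y_1 = 2.2508 - 0.01*36.0128 = 1.8907
Step 2: grad_x = 2*6*3.3215 = 39.8577, grad_y = 2*8*1.8907 = 30.2508
  x_2 = 3.3215 - 0.01*39.8577 = 2.9229
  y_2 = 1.8907 - 0.01*30.2508 = 1.5882
Step 3: grad_x = 2*6*2.9229 = 35.0747, grad_y = 2*8*1.5882 = 25.4106
  x_3 = 2.9229 - 0.01*35.0747 = 2.5721
  y_3 = 1.5882 - 0.01*25.4106 = 1.3341
Step 4: grad_x = 2*6*2.5721 = 30.8658, grad_y = 2*8*1.3341 = 21.3449
  x_4 = 2.5721 - 0.01*30.8658 = 2.2635
  y_4 = 1.3341 - 0.01*21.3449 = 1.1206
Step 5: grad_x = 2*6*2.2635 = 27.1619, grad_y = 2*8*1.1206 = 17.9297
  x_5 = 2.2635 - 0.01*27.1619 = 1.9919
  y_5 = 1.1206 - 0.01*17.9297 = 0.9413
f(1.9919, 0.9413) = 6*1.9919^2 + 8*0.9413^2 = 30.8938
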